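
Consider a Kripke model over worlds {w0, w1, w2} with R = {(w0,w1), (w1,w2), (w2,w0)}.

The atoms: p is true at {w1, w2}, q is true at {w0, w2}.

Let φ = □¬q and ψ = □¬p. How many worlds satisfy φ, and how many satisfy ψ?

For □¬q:
w0: successors {w1}; ¬q there: w1:T. ✓
w1: successors {w2}; ¬q there: w2:F. ✗
w2: successors {w0}; ¬q there: w0:F. ✗
— 1 world.
For □¬p:
w0: successors {w1}; ¬p there: w1:F. ✗
w1: successors {w2}; ¬p there: w2:F. ✗
w2: successors {w0}; ¬p there: w0:T. ✓
— 1 world.

1 and 1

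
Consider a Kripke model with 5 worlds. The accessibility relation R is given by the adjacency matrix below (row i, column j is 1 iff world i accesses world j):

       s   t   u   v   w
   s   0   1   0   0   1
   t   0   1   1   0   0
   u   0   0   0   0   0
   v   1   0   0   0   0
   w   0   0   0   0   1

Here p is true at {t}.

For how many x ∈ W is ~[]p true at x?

4

s: []p is F. ✓
t: []p is F. ✓
u: []p is T. ✗
v: []p is F. ✓
w: []p is F. ✓
Satisfying worlds: {s, t, v, w}.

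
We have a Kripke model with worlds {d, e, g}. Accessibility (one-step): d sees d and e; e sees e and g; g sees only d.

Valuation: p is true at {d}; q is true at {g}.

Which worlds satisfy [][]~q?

d: successors {d, e}; []~q there: d:T, e:F. ✗
e: successors {e, g}; []~q there: e:F, g:T. ✗
g: successors {d}; []~q there: d:T. ✓

{g}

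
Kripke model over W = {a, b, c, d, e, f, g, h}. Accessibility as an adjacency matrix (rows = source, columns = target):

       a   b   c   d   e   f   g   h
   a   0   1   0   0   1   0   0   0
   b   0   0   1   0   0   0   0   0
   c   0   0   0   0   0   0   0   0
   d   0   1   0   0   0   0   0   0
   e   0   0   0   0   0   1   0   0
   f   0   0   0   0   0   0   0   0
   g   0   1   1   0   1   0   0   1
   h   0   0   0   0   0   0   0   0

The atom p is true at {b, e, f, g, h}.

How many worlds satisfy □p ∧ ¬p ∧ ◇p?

2

a: □p is T, ¬p ∧ ◇p is T. ✓
b: □p is F, ¬p ∧ ◇p is F. ✗
c: □p is T, ¬p ∧ ◇p is F. ✗
d: □p is T, ¬p ∧ ◇p is T. ✓
e: □p is T, ¬p ∧ ◇p is F. ✗
f: □p is T, ¬p ∧ ◇p is F. ✗
g: □p is F, ¬p ∧ ◇p is F. ✗
h: □p is T, ¬p ∧ ◇p is F. ✗
Satisfying worlds: {a, d}.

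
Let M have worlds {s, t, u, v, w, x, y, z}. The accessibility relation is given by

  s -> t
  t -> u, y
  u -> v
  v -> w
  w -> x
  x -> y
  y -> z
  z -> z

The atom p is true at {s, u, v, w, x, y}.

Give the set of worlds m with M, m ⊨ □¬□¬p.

s: successors {t}; ¬□¬p there: t:T. ✓
t: successors {u, y}; ¬□¬p there: u:T, y:F. ✗
u: successors {v}; ¬□¬p there: v:T. ✓
v: successors {w}; ¬□¬p there: w:T. ✓
w: successors {x}; ¬□¬p there: x:T. ✓
x: successors {y}; ¬□¬p there: y:F. ✗
y: successors {z}; ¬□¬p there: z:F. ✗
z: successors {z}; ¬□¬p there: z:F. ✗

{s, u, v, w}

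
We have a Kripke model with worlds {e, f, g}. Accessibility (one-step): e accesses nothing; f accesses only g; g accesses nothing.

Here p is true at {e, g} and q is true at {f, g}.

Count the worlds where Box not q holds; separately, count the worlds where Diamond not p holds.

2 and 0

For Box not q:
e: no successors, so Box not q holds vacuously. ✓
f: successors {g}; not q there: g:F. ✗
g: no successors, so Box not q holds vacuously. ✓
— 2 worlds.
For Diamond not p:
e: no successors, so Diamond not p fails. ✗
f: successors {g}; not p there: g:F. ✗
g: no successors, so Diamond not p fails. ✗
— 0 worlds.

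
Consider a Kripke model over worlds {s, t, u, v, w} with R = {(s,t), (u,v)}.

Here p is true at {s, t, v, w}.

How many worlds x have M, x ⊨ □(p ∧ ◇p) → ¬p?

s: □(p ∧ ◇p) is F, ¬p is F. ✓
t: □(p ∧ ◇p) is T, ¬p is F. ✗
u: □(p ∧ ◇p) is F, ¬p is T. ✓
v: □(p ∧ ◇p) is T, ¬p is F. ✗
w: □(p ∧ ◇p) is T, ¬p is F. ✗
Satisfying worlds: {s, u}.

2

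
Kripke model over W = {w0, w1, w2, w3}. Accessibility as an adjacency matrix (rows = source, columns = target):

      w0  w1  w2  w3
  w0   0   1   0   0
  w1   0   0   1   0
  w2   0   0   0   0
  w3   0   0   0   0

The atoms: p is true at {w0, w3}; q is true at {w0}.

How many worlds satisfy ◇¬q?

w0: successors {w1}; ¬q there: w1:T. ✓
w1: successors {w2}; ¬q there: w2:T. ✓
w2: no successors, so ◇¬q fails. ✗
w3: no successors, so ◇¬q fails. ✗
Satisfying worlds: {w0, w1}.

2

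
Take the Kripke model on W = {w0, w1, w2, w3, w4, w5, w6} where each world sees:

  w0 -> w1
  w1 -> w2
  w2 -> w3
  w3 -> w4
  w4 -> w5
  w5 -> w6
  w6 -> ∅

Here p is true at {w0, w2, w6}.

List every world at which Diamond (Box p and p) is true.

w0: successors {w1}; Box p and p there: w1:F. ✗
w1: successors {w2}; Box p and p there: w2:F. ✗
w2: successors {w3}; Box p and p there: w3:F. ✗
w3: successors {w4}; Box p and p there: w4:F. ✗
w4: successors {w5}; Box p and p there: w5:F. ✗
w5: successors {w6}; Box p and p there: w6:T. ✓
w6: no successors, so Diamond (Box p and p) fails. ✗

{w5}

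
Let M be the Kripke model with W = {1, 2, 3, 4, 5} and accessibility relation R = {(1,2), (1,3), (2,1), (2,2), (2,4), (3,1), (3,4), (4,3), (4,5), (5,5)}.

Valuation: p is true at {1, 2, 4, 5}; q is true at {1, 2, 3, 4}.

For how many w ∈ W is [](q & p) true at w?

1: successors {2, 3}; q & p there: 2:T, 3:F. ✗
2: successors {1, 2, 4}; q & p there: 1:T, 2:T, 4:T. ✓
3: successors {1, 4}; q & p there: 1:T, 4:T. ✓
4: successors {3, 5}; q & p there: 3:F, 5:F. ✗
5: successors {5}; q & p there: 5:F. ✗
Satisfying worlds: {2, 3}.

2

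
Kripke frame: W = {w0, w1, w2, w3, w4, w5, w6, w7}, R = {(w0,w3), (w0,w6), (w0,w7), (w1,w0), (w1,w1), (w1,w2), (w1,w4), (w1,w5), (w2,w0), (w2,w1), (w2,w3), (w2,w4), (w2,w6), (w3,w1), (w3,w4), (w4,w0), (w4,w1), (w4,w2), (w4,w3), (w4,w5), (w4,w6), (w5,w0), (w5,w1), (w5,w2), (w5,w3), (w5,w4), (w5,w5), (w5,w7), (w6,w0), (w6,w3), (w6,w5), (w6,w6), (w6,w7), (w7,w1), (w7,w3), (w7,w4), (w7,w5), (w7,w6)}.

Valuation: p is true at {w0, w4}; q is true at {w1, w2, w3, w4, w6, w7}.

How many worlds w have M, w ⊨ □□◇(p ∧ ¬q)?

0

w0: successors {w3, w6, w7}; □◇(p ∧ ¬q) there: w3:T, w6:F, w7:F. ✗
w1: successors {w0, w1, w2, w4, w5}; □◇(p ∧ ¬q) there: w0:F, w1:F, w2:F, w4:F, w5:F. ✗
w2: successors {w0, w1, w3, w4, w6}; □◇(p ∧ ¬q) there: w0:F, w1:F, w3:T, w4:F, w6:F. ✗
w3: successors {w1, w4}; □◇(p ∧ ¬q) there: w1:F, w4:F. ✗
w4: successors {w0, w1, w2, w3, w5, w6}; □◇(p ∧ ¬q) there: w0:F, w1:F, w2:F, w3:T, w5:F, w6:F. ✗
w5: successors {w0, w1, w2, w3, w4, w5, w7}; □◇(p ∧ ¬q) there: w0:F, w1:F, w2:F, w3:T, w4:F, w5:F, w7:F. ✗
w6: successors {w0, w3, w5, w6, w7}; □◇(p ∧ ¬q) there: w0:F, w3:T, w5:F, w6:F, w7:F. ✗
w7: successors {w1, w3, w4, w5, w6}; □◇(p ∧ ¬q) there: w1:F, w3:T, w4:F, w5:F, w6:F. ✗
Satisfying worlds: ∅.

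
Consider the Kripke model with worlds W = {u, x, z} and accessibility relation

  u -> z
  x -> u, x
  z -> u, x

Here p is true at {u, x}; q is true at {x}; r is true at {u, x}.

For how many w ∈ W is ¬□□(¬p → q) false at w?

1

u: □□(¬p → q) is T. ✗
x: □□(¬p → q) is F. ✓
z: □□(¬p → q) is F. ✓
Satisfying worlds: {x, z}.
So ¬□□(¬p → q) fails at the other 1 world.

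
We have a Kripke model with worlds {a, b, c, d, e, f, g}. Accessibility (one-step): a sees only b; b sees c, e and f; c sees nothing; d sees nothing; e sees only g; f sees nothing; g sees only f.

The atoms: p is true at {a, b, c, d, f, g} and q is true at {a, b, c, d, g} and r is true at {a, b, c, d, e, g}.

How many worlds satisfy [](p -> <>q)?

4

a: successors {b}; p -> <>q there: b:T. ✓
b: successors {c, e, f}; p -> <>q there: c:F, e:T, f:F. ✗
c: no successors, so [](p -> <>q) holds vacuously. ✓
d: no successors, so [](p -> <>q) holds vacuously. ✓
e: successors {g}; p -> <>q there: g:F. ✗
f: no successors, so [](p -> <>q) holds vacuously. ✓
g: successors {f}; p -> <>q there: f:F. ✗
Satisfying worlds: {a, c, d, f}.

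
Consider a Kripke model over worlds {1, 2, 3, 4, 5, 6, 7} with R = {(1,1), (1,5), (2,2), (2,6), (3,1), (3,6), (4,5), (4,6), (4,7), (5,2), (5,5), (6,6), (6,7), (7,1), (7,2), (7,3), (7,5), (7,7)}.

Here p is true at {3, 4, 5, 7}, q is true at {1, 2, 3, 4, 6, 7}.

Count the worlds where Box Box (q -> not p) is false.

5

1: successors {1, 5}; Box (q -> not p) there: 1:T, 5:T. ✓
2: successors {2, 6}; Box (q -> not p) there: 2:T, 6:F. ✗
3: successors {1, 6}; Box (q -> not p) there: 1:T, 6:F. ✗
4: successors {5, 6, 7}; Box (q -> not p) there: 5:T, 6:F, 7:F. ✗
5: successors {2, 5}; Box (q -> not p) there: 2:T, 5:T. ✓
6: successors {6, 7}; Box (q -> not p) there: 6:F, 7:F. ✗
7: successors {1, 2, 3, 5, 7}; Box (q -> not p) there: 1:T, 2:T, 3:T, 5:T, 7:F. ✗
Satisfying worlds: {1, 5}.
So Box Box (q -> not p) fails at the other 5 worlds.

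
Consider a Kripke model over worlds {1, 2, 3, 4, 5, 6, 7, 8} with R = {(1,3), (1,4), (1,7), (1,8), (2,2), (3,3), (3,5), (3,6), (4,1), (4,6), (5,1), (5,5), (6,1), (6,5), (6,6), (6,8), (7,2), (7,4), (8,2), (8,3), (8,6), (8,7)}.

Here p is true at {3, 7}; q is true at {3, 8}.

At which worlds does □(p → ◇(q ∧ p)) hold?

{2, 3, 4, 5, 6, 7}

1: successors {3, 4, 7, 8}; p → ◇(q ∧ p) there: 3:T, 4:T, 7:F, 8:T. ✗
2: successors {2}; p → ◇(q ∧ p) there: 2:T. ✓
3: successors {3, 5, 6}; p → ◇(q ∧ p) there: 3:T, 5:T, 6:T. ✓
4: successors {1, 6}; p → ◇(q ∧ p) there: 1:T, 6:T. ✓
5: successors {1, 5}; p → ◇(q ∧ p) there: 1:T, 5:T. ✓
6: successors {1, 5, 6, 8}; p → ◇(q ∧ p) there: 1:T, 5:T, 6:T, 8:T. ✓
7: successors {2, 4}; p → ◇(q ∧ p) there: 2:T, 4:T. ✓
8: successors {2, 3, 6, 7}; p → ◇(q ∧ p) there: 2:T, 3:T, 6:T, 7:F. ✗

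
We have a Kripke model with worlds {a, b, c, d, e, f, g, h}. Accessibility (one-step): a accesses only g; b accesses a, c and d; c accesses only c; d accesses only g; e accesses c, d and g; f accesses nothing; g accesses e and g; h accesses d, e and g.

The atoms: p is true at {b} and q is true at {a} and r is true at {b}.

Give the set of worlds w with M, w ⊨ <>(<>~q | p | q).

a: successors {g}; <>~q | p | q there: g:T. ✓
b: successors {a, c, d}; <>~q | p | q there: a:T, c:T, d:T. ✓
c: successors {c}; <>~q | p | q there: c:T. ✓
d: successors {g}; <>~q | p | q there: g:T. ✓
e: successors {c, d, g}; <>~q | p | q there: c:T, d:T, g:T. ✓
f: no successors, so <>(<>~q | p | q) fails. ✗
g: successors {e, g}; <>~q | p | q there: e:T, g:T. ✓
h: successors {d, e, g}; <>~q | p | q there: d:T, e:T, g:T. ✓

{a, b, c, d, e, g, h}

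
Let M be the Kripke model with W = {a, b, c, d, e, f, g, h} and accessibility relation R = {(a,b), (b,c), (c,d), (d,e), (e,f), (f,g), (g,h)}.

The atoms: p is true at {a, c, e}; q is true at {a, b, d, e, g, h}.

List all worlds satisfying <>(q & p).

a: successors {b}; q & p there: b:F. ✗
b: successors {c}; q & p there: c:F. ✗
c: successors {d}; q & p there: d:F. ✗
d: successors {e}; q & p there: e:T. ✓
e: successors {f}; q & p there: f:F. ✗
f: successors {g}; q & p there: g:F. ✗
g: successors {h}; q & p there: h:F. ✗
h: no successors, so <>(q & p) fails. ✗

{d}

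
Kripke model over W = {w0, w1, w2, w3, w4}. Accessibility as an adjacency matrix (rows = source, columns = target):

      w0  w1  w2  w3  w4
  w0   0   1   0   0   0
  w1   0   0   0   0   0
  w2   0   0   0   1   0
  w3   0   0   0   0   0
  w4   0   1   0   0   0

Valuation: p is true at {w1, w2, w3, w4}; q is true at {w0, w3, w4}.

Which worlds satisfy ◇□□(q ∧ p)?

{w0, w2, w4}

w0: successors {w1}; □□(q ∧ p) there: w1:T. ✓
w1: no successors, so ◇□□(q ∧ p) fails. ✗
w2: successors {w3}; □□(q ∧ p) there: w3:T. ✓
w3: no successors, so ◇□□(q ∧ p) fails. ✗
w4: successors {w1}; □□(q ∧ p) there: w1:T. ✓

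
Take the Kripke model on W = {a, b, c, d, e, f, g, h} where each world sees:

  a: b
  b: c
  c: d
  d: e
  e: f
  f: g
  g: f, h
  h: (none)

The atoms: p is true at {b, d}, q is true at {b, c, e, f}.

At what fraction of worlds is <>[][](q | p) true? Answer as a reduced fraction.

1/2

a: successors {b}; [][](q | p) there: b:T. ✓
b: successors {c}; [][](q | p) there: c:T. ✓
c: successors {d}; [][](q | p) there: d:T. ✓
d: successors {e}; [][](q | p) there: e:F. ✗
e: successors {f}; [][](q | p) there: f:F. ✗
f: successors {g}; [][](q | p) there: g:F. ✗
g: successors {f, h}; [][](q | p) there: f:F, h:T. ✓
h: no successors, so <>[][](q | p) fails. ✗
That's 4 of 8 worlds, so 4/8 = 1/2.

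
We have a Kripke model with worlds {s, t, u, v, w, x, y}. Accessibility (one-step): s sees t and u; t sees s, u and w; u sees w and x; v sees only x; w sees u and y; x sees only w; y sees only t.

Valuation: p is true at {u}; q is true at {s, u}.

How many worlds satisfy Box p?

0

s: successors {t, u}; p there: t:F, u:T. ✗
t: successors {s, u, w}; p there: s:F, u:T, w:F. ✗
u: successors {w, x}; p there: w:F, x:F. ✗
v: successors {x}; p there: x:F. ✗
w: successors {u, y}; p there: u:T, y:F. ✗
x: successors {w}; p there: w:F. ✗
y: successors {t}; p there: t:F. ✗
Satisfying worlds: ∅.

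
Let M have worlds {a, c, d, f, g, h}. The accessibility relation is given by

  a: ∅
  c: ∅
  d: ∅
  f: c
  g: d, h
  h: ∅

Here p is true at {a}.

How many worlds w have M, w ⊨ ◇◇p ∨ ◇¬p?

a: ◇◇p is F, ◇¬p is F. ✗
c: ◇◇p is F, ◇¬p is F. ✗
d: ◇◇p is F, ◇¬p is F. ✗
f: ◇◇p is F, ◇¬p is T. ✓
g: ◇◇p is F, ◇¬p is T. ✓
h: ◇◇p is F, ◇¬p is F. ✗
Satisfying worlds: {f, g}.

2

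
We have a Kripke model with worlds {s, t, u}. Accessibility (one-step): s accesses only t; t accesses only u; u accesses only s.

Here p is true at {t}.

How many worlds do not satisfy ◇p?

2

s: successors {t}; p there: t:T. ✓
t: successors {u}; p there: u:F. ✗
u: successors {s}; p there: s:F. ✗
Satisfying worlds: {s}.
So ◇p fails at the other 2 worlds.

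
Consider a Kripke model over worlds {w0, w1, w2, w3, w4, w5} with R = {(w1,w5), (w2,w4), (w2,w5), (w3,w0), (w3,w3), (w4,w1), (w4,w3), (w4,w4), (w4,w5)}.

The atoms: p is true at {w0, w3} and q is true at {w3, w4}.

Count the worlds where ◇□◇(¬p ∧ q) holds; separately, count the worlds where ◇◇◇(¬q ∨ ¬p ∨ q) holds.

4 and 3

For ◇□◇(¬p ∧ q):
w0: no successors, so ◇□◇(¬p ∧ q) fails. ✗
w1: successors {w5}; □◇(¬p ∧ q) there: w5:T. ✓
w2: successors {w4, w5}; □◇(¬p ∧ q) there: w4:F, w5:T. ✓
w3: successors {w0, w3}; □◇(¬p ∧ q) there: w0:T, w3:F. ✓
w4: successors {w1, w3, w4, w5}; □◇(¬p ∧ q) there: w1:F, w3:F, w4:F, w5:T. ✓
w5: no successors, so ◇□◇(¬p ∧ q) fails. ✗
— 4 worlds.
For ◇◇◇(¬q ∨ ¬p ∨ q):
w0: no successors, so ◇◇◇(¬q ∨ ¬p ∨ q) fails. ✗
w1: successors {w5}; ◇◇(¬q ∨ ¬p ∨ q) there: w5:F. ✗
w2: successors {w4, w5}; ◇◇(¬q ∨ ¬p ∨ q) there: w4:T, w5:F. ✓
w3: successors {w0, w3}; ◇◇(¬q ∨ ¬p ∨ q) there: w0:F, w3:T. ✓
w4: successors {w1, w3, w4, w5}; ◇◇(¬q ∨ ¬p ∨ q) there: w1:F, w3:T, w4:T, w5:F. ✓
w5: no successors, so ◇◇◇(¬q ∨ ¬p ∨ q) fails. ✗
— 3 worlds.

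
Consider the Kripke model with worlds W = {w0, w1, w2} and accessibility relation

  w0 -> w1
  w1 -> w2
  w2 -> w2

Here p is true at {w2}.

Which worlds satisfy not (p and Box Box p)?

{w0, w1}

w0: p and Box Box p is F. ✓
w1: p and Box Box p is F. ✓
w2: p and Box Box p is T. ✗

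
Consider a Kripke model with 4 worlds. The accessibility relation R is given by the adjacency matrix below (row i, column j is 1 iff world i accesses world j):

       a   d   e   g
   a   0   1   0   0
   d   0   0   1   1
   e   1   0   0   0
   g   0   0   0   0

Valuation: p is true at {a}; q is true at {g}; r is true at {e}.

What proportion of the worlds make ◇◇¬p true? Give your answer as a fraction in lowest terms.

a: successors {d}; ◇¬p there: d:T. ✓
d: successors {e, g}; ◇¬p there: e:F, g:F. ✗
e: successors {a}; ◇¬p there: a:T. ✓
g: no successors, so ◇◇¬p fails. ✗
That's 2 of 4 worlds, so 2/4 = 1/2.

1/2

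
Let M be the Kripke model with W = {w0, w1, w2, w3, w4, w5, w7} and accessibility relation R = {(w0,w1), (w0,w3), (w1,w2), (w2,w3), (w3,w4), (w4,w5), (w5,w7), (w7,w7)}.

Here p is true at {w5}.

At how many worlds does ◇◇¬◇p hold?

6

w0: successors {w1, w3}; ◇¬◇p there: w1:T, w3:F. ✓
w1: successors {w2}; ◇¬◇p there: w2:T. ✓
w2: successors {w3}; ◇¬◇p there: w3:F. ✗
w3: successors {w4}; ◇¬◇p there: w4:T. ✓
w4: successors {w5}; ◇¬◇p there: w5:T. ✓
w5: successors {w7}; ◇¬◇p there: w7:T. ✓
w7: successors {w7}; ◇¬◇p there: w7:T. ✓
Satisfying worlds: {w0, w1, w3, w4, w5, w7}.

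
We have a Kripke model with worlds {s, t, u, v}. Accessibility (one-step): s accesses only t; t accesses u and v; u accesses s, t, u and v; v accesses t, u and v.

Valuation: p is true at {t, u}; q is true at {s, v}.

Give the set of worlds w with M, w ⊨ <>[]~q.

{u}

s: successors {t}; []~q there: t:F. ✗
t: successors {u, v}; []~q there: u:F, v:F. ✗
u: successors {s, t, u, v}; []~q there: s:T, t:F, u:F, v:F. ✓
v: successors {t, u, v}; []~q there: t:F, u:F, v:F. ✗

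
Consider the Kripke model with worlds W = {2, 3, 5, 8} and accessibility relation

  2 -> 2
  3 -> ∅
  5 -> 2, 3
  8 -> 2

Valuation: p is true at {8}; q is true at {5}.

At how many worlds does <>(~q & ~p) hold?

3

2: successors {2}; ~q & ~p there: 2:T. ✓
3: no successors, so <>(~q & ~p) fails. ✗
5: successors {2, 3}; ~q & ~p there: 2:T, 3:T. ✓
8: successors {2}; ~q & ~p there: 2:T. ✓
Satisfying worlds: {2, 5, 8}.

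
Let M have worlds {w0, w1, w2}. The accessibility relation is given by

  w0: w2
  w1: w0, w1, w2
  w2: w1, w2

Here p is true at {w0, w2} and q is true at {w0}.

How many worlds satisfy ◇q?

w0: successors {w2}; q there: w2:F. ✗
w1: successors {w0, w1, w2}; q there: w0:T, w1:F, w2:F. ✓
w2: successors {w1, w2}; q there: w1:F, w2:F. ✗
Satisfying worlds: {w1}.

1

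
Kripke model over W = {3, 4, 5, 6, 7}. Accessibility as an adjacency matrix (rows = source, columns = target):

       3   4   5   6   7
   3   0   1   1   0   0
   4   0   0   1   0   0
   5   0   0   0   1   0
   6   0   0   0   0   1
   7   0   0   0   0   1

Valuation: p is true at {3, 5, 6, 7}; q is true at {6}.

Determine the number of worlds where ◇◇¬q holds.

4

3: successors {4, 5}; ◇¬q there: 4:T, 5:F. ✓
4: successors {5}; ◇¬q there: 5:F. ✗
5: successors {6}; ◇¬q there: 6:T. ✓
6: successors {7}; ◇¬q there: 7:T. ✓
7: successors {7}; ◇¬q there: 7:T. ✓
Satisfying worlds: {3, 5, 6, 7}.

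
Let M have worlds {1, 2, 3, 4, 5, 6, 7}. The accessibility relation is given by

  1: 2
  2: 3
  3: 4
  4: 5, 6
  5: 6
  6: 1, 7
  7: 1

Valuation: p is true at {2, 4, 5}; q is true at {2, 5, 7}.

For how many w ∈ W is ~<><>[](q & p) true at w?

1: <><>[](q & p) is F. ✓
2: <><>[](q & p) is F. ✓
3: <><>[](q & p) is F. ✓
4: <><>[](q & p) is T. ✗
5: <><>[](q & p) is T. ✗
6: <><>[](q & p) is T. ✗
7: <><>[](q & p) is F. ✓
Satisfying worlds: {1, 2, 3, 7}.

4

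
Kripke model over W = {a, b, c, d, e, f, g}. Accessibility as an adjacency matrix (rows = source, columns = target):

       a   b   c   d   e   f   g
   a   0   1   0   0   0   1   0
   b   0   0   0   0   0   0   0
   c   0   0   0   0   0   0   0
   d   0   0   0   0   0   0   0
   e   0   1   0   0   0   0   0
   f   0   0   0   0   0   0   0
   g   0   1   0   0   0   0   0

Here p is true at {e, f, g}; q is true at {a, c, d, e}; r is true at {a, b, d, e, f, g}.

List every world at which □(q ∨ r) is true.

a: successors {b, f}; q ∨ r there: b:T, f:T. ✓
b: no successors, so □(q ∨ r) holds vacuously. ✓
c: no successors, so □(q ∨ r) holds vacuously. ✓
d: no successors, so □(q ∨ r) holds vacuously. ✓
e: successors {b}; q ∨ r there: b:T. ✓
f: no successors, so □(q ∨ r) holds vacuously. ✓
g: successors {b}; q ∨ r there: b:T. ✓

{a, b, c, d, e, f, g}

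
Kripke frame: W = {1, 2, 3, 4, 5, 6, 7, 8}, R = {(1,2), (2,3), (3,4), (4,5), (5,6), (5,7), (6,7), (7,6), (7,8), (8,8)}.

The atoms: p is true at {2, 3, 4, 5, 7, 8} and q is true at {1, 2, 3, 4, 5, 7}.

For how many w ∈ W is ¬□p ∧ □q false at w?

8

1: ¬□p is F, □q is T. ✗
2: ¬□p is F, □q is T. ✗
3: ¬□p is F, □q is T. ✗
4: ¬□p is F, □q is T. ✗
5: ¬□p is T, □q is F. ✗
6: ¬□p is F, □q is T. ✗
7: ¬□p is T, □q is F. ✗
8: ¬□p is F, □q is F. ✗
Satisfying worlds: ∅.
So ¬□p ∧ □q fails at the other 8 worlds.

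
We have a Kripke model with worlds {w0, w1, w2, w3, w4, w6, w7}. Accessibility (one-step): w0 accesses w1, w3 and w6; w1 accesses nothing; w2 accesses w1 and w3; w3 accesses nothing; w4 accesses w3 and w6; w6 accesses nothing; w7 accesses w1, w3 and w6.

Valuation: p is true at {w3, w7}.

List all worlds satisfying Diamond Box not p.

{w0, w2, w4, w7}

w0: successors {w1, w3, w6}; Box not p there: w1:T, w3:T, w6:T. ✓
w1: no successors, so Diamond Box not p fails. ✗
w2: successors {w1, w3}; Box not p there: w1:T, w3:T. ✓
w3: no successors, so Diamond Box not p fails. ✗
w4: successors {w3, w6}; Box not p there: w3:T, w6:T. ✓
w6: no successors, so Diamond Box not p fails. ✗
w7: successors {w1, w3, w6}; Box not p there: w1:T, w3:T, w6:T. ✓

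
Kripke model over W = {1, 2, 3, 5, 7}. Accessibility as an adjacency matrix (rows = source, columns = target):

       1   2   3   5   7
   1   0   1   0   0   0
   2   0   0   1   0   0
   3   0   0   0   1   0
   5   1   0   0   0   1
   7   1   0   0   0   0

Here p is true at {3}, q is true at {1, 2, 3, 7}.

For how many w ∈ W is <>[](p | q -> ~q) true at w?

1

1: successors {2}; [](p | q -> ~q) there: 2:F. ✗
2: successors {3}; [](p | q -> ~q) there: 3:T. ✓
3: successors {5}; [](p | q -> ~q) there: 5:F. ✗
5: successors {1, 7}; [](p | q -> ~q) there: 1:F, 7:F. ✗
7: successors {1}; [](p | q -> ~q) there: 1:F. ✗
Satisfying worlds: {2}.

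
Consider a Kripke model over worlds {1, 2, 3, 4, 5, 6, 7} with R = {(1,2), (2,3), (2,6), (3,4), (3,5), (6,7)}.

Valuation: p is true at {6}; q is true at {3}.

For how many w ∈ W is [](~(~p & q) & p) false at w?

1: successors {2}; ~(~p & q) & p there: 2:F. ✗
2: successors {3, 6}; ~(~p & q) & p there: 3:F, 6:T. ✗
3: successors {4, 5}; ~(~p & q) & p there: 4:F, 5:F. ✗
4: no successors, so [](~(~p & q) & p) holds vacuously. ✓
5: no successors, so [](~(~p & q) & p) holds vacuously. ✓
6: successors {7}; ~(~p & q) & p there: 7:F. ✗
7: no successors, so [](~(~p & q) & p) holds vacuously. ✓
Satisfying worlds: {4, 5, 7}.
So [](~(~p & q) & p) fails at the other 4 worlds.

4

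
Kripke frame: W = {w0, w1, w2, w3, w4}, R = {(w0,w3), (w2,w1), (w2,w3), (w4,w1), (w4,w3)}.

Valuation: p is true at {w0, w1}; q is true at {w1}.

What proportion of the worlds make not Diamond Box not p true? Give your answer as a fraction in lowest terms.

2/5

w0: Diamond Box not p is T. ✗
w1: Diamond Box not p is F. ✓
w2: Diamond Box not p is T. ✗
w3: Diamond Box not p is F. ✓
w4: Diamond Box not p is T. ✗
That's 2 of 5 worlds, so 2/5.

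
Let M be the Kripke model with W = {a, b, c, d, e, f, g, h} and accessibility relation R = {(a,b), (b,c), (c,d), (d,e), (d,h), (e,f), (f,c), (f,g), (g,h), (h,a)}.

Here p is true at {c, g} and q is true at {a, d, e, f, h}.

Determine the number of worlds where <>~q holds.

a: successors {b}; ~q there: b:T. ✓
b: successors {c}; ~q there: c:T. ✓
c: successors {d}; ~q there: d:F. ✗
d: successors {e, h}; ~q there: e:F, h:F. ✗
e: successors {f}; ~q there: f:F. ✗
f: successors {c, g}; ~q there: c:T, g:T. ✓
g: successors {h}; ~q there: h:F. ✗
h: successors {a}; ~q there: a:F. ✗
Satisfying worlds: {a, b, f}.

3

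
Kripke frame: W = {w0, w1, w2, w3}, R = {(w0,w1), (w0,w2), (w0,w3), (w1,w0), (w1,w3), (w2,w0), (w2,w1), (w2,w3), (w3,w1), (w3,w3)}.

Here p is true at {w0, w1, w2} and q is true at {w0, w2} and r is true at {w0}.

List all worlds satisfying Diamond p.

w0: successors {w1, w2, w3}; p there: w1:T, w2:T, w3:F. ✓
w1: successors {w0, w3}; p there: w0:T, w3:F. ✓
w2: successors {w0, w1, w3}; p there: w0:T, w1:T, w3:F. ✓
w3: successors {w1, w3}; p there: w1:T, w3:F. ✓

{w0, w1, w2, w3}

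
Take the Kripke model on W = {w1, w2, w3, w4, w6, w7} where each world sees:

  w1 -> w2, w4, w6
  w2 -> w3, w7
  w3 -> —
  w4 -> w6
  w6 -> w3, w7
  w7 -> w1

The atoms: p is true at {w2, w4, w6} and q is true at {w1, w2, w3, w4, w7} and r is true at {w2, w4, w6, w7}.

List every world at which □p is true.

{w1, w3, w4}

w1: successors {w2, w4, w6}; p there: w2:T, w4:T, w6:T. ✓
w2: successors {w3, w7}; p there: w3:F, w7:F. ✗
w3: no successors, so □p holds vacuously. ✓
w4: successors {w6}; p there: w6:T. ✓
w6: successors {w3, w7}; p there: w3:F, w7:F. ✗
w7: successors {w1}; p there: w1:F. ✗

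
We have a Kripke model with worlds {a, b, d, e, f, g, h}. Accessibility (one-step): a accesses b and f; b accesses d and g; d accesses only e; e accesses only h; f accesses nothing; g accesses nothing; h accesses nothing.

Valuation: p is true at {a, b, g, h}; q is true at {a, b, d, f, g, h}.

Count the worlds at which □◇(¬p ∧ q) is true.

3

a: successors {b, f}; ◇(¬p ∧ q) there: b:T, f:F. ✗
b: successors {d, g}; ◇(¬p ∧ q) there: d:F, g:F. ✗
d: successors {e}; ◇(¬p ∧ q) there: e:F. ✗
e: successors {h}; ◇(¬p ∧ q) there: h:F. ✗
f: no successors, so □◇(¬p ∧ q) holds vacuously. ✓
g: no successors, so □◇(¬p ∧ q) holds vacuously. ✓
h: no successors, so □◇(¬p ∧ q) holds vacuously. ✓
Satisfying worlds: {f, g, h}.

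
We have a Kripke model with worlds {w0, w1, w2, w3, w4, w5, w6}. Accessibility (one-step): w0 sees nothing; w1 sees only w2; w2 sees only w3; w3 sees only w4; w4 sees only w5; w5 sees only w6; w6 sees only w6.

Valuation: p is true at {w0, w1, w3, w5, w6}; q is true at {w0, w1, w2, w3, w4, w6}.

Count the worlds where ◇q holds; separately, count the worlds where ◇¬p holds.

For ◇q:
w0: no successors, so ◇q fails. ✗
w1: successors {w2}; q there: w2:T. ✓
w2: successors {w3}; q there: w3:T. ✓
w3: successors {w4}; q there: w4:T. ✓
w4: successors {w5}; q there: w5:F. ✗
w5: successors {w6}; q there: w6:T. ✓
w6: successors {w6}; q there: w6:T. ✓
— 5 worlds.
For ◇¬p:
w0: no successors, so ◇¬p fails. ✗
w1: successors {w2}; ¬p there: w2:T. ✓
w2: successors {w3}; ¬p there: w3:F. ✗
w3: successors {w4}; ¬p there: w4:T. ✓
w4: successors {w5}; ¬p there: w5:F. ✗
w5: successors {w6}; ¬p there: w6:F. ✗
w6: successors {w6}; ¬p there: w6:F. ✗
— 2 worlds.

5 and 2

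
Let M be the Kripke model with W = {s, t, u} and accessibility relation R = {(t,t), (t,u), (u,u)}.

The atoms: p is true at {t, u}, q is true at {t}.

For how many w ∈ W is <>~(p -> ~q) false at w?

s: no successors, so <>~(p -> ~q) fails. ✗
t: successors {t, u}; ~(p -> ~q) there: t:T, u:F. ✓
u: successors {u}; ~(p -> ~q) there: u:F. ✗
Satisfying worlds: {t}.
So <>~(p -> ~q) fails at the other 2 worlds.

2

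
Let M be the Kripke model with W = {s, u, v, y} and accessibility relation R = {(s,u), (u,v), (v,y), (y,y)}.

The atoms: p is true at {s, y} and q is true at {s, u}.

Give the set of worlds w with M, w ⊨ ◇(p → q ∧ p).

{s, u}

s: successors {u}; p → q ∧ p there: u:T. ✓
u: successors {v}; p → q ∧ p there: v:T. ✓
v: successors {y}; p → q ∧ p there: y:F. ✗
y: successors {y}; p → q ∧ p there: y:F. ✗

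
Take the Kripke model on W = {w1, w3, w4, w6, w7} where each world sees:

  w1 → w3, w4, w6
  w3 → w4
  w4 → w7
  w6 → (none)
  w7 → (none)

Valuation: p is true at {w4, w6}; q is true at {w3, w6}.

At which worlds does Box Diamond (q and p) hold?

{w6, w7}

w1: successors {w3, w4, w6}; Diamond (q and p) there: w3:F, w4:F, w6:F. ✗
w3: successors {w4}; Diamond (q and p) there: w4:F. ✗
w4: successors {w7}; Diamond (q and p) there: w7:F. ✗
w6: no successors, so Box Diamond (q and p) holds vacuously. ✓
w7: no successors, so Box Diamond (q and p) holds vacuously. ✓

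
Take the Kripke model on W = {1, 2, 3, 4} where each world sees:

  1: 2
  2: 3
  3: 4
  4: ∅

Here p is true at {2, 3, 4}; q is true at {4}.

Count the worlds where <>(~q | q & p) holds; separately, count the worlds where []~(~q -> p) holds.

For <>(~q | q & p):
1: successors {2}; ~q | q & p there: 2:T. ✓
2: successors {3}; ~q | q & p there: 3:T. ✓
3: successors {4}; ~q | q & p there: 4:T. ✓
4: no successors, so <>(~q | q & p) fails. ✗
— 3 worlds.
For []~(~q -> p):
1: successors {2}; ~(~q -> p) there: 2:F. ✗
2: successors {3}; ~(~q -> p) there: 3:F. ✗
3: successors {4}; ~(~q -> p) there: 4:F. ✗
4: no successors, so []~(~q -> p) holds vacuously. ✓
— 1 world.

3 and 1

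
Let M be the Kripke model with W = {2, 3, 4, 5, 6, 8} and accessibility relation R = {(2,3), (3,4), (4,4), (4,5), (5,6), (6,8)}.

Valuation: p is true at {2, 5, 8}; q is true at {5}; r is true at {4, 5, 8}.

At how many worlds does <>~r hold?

2

2: successors {3}; ~r there: 3:T. ✓
3: successors {4}; ~r there: 4:F. ✗
4: successors {4, 5}; ~r there: 4:F, 5:F. ✗
5: successors {6}; ~r there: 6:T. ✓
6: successors {8}; ~r there: 8:F. ✗
8: no successors, so <>~r fails. ✗
Satisfying worlds: {2, 5}.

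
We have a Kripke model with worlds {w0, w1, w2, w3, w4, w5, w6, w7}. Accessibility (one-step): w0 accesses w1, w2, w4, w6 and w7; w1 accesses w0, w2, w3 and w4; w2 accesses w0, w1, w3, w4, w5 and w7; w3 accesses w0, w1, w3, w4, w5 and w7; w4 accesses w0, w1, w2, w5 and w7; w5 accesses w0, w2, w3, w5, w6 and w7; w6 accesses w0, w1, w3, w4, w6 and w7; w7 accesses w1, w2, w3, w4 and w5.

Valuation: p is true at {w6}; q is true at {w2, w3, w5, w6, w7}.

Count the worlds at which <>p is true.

w0: successors {w1, w2, w4, w6, w7}; p there: w1:F, w2:F, w4:F, w6:T, w7:F. ✓
w1: successors {w0, w2, w3, w4}; p there: w0:F, w2:F, w3:F, w4:F. ✗
w2: successors {w0, w1, w3, w4, w5, w7}; p there: w0:F, w1:F, w3:F, w4:F, w5:F, w7:F. ✗
w3: successors {w0, w1, w3, w4, w5, w7}; p there: w0:F, w1:F, w3:F, w4:F, w5:F, w7:F. ✗
w4: successors {w0, w1, w2, w5, w7}; p there: w0:F, w1:F, w2:F, w5:F, w7:F. ✗
w5: successors {w0, w2, w3, w5, w6, w7}; p there: w0:F, w2:F, w3:F, w5:F, w6:T, w7:F. ✓
w6: successors {w0, w1, w3, w4, w6, w7}; p there: w0:F, w1:F, w3:F, w4:F, w6:T, w7:F. ✓
w7: successors {w1, w2, w3, w4, w5}; p there: w1:F, w2:F, w3:F, w4:F, w5:F. ✗
Satisfying worlds: {w0, w5, w6}.

3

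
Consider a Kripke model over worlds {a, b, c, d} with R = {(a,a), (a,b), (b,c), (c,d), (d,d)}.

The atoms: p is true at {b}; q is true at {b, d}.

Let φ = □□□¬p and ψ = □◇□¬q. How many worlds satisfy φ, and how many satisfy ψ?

For □□□¬p:
a: successors {a, b}; □□¬p there: a:F, b:T. ✗
b: successors {c}; □□¬p there: c:T. ✓
c: successors {d}; □□¬p there: d:T. ✓
d: successors {d}; □□¬p there: d:T. ✓
— 3 worlds.
For □◇□¬q:
a: successors {a, b}; ◇□¬q there: a:T, b:F. ✗
b: successors {c}; ◇□¬q there: c:F. ✗
c: successors {d}; ◇□¬q there: d:F. ✗
d: successors {d}; ◇□¬q there: d:F. ✗
— 0 worlds.

3 and 0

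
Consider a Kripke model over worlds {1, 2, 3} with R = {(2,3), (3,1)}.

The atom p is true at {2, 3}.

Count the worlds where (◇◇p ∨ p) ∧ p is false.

1

1: ◇◇p ∨ p is F, p is F. ✗
2: ◇◇p ∨ p is T, p is T. ✓
3: ◇◇p ∨ p is T, p is T. ✓
Satisfying worlds: {2, 3}.
So (◇◇p ∨ p) ∧ p fails at the other 1 world.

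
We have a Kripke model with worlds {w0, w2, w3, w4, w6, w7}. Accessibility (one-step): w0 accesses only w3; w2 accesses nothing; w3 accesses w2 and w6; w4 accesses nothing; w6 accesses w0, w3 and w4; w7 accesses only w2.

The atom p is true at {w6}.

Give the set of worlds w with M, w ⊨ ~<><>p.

w0: <><>p is T. ✗
w2: <><>p is F. ✓
w3: <><>p is F. ✓
w4: <><>p is F. ✓
w6: <><>p is T. ✗
w7: <><>p is F. ✓

{w2, w3, w4, w7}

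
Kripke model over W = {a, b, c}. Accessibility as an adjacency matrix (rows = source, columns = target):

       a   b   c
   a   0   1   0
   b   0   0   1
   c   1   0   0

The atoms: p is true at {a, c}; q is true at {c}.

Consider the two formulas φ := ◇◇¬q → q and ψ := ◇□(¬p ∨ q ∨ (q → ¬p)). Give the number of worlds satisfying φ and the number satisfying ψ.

2 and 3

For ◇◇¬q → q:
a: ◇◇¬q is F, q is F. ✓
b: ◇◇¬q is T, q is F. ✗
c: ◇◇¬q is T, q is T. ✓
— 2 worlds.
For ◇□(¬p ∨ q ∨ (q → ¬p)):
a: successors {b}; □(¬p ∨ q ∨ (q → ¬p)) there: b:T. ✓
b: successors {c}; □(¬p ∨ q ∨ (q → ¬p)) there: c:T. ✓
c: successors {a}; □(¬p ∨ q ∨ (q → ¬p)) there: a:T. ✓
— 3 worlds.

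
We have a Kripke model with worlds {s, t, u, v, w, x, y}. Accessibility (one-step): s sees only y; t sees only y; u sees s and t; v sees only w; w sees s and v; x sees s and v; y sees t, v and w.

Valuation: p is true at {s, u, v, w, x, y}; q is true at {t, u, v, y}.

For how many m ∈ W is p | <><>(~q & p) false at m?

s: p is T, <><>(~q & p) is T. ✓
t: p is F, <><>(~q & p) is T. ✓
u: p is T, <><>(~q & p) is F. ✓
v: p is T, <><>(~q & p) is T. ✓
w: p is T, <><>(~q & p) is T. ✓
x: p is T, <><>(~q & p) is T. ✓
y: p is T, <><>(~q & p) is T. ✓
Satisfying worlds: {s, t, u, v, w, x, y}.
So p | <><>(~q & p) fails at the other 0 worlds.

0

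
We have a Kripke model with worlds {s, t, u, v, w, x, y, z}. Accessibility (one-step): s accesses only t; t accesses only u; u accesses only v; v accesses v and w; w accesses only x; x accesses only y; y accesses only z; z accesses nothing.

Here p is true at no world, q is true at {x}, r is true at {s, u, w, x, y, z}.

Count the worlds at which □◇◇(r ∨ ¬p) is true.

s: successors {t}; ◇◇(r ∨ ¬p) there: t:T. ✓
t: successors {u}; ◇◇(r ∨ ¬p) there: u:T. ✓
u: successors {v}; ◇◇(r ∨ ¬p) there: v:T. ✓
v: successors {v, w}; ◇◇(r ∨ ¬p) there: v:T, w:T. ✓
w: successors {x}; ◇◇(r ∨ ¬p) there: x:T. ✓
x: successors {y}; ◇◇(r ∨ ¬p) there: y:F. ✗
y: successors {z}; ◇◇(r ∨ ¬p) there: z:F. ✗
z: no successors, so □◇◇(r ∨ ¬p) holds vacuously. ✓
Satisfying worlds: {s, t, u, v, w, z}.

6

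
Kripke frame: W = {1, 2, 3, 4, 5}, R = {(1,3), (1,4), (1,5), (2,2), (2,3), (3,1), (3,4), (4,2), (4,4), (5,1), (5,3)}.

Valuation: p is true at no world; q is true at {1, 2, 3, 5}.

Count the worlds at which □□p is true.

0

1: successors {3, 4, 5}; □p there: 3:F, 4:F, 5:F. ✗
2: successors {2, 3}; □p there: 2:F, 3:F. ✗
3: successors {1, 4}; □p there: 1:F, 4:F. ✗
4: successors {2, 4}; □p there: 2:F, 4:F. ✗
5: successors {1, 3}; □p there: 1:F, 3:F. ✗
Satisfying worlds: ∅.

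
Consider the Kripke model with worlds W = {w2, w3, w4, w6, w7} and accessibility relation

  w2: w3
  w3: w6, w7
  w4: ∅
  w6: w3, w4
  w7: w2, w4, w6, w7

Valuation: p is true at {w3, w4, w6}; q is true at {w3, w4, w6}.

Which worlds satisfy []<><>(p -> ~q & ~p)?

{w2, w3, w4}

w2: successors {w3}; <><>(p -> ~q & ~p) there: w3:T. ✓
w3: successors {w6, w7}; <><>(p -> ~q & ~p) there: w6:T, w7:T. ✓
w4: no successors, so []<><>(p -> ~q & ~p) holds vacuously. ✓
w6: successors {w3, w4}; <><>(p -> ~q & ~p) there: w3:T, w4:F. ✗
w7: successors {w2, w4, w6, w7}; <><>(p -> ~q & ~p) there: w2:T, w4:F, w6:T, w7:T. ✗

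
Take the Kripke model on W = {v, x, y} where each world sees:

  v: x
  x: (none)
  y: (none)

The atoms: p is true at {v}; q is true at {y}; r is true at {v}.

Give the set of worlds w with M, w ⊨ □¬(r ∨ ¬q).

v: successors {x}; ¬(r ∨ ¬q) there: x:F. ✗
x: no successors, so □¬(r ∨ ¬q) holds vacuously. ✓
y: no successors, so □¬(r ∨ ¬q) holds vacuously. ✓

{x, y}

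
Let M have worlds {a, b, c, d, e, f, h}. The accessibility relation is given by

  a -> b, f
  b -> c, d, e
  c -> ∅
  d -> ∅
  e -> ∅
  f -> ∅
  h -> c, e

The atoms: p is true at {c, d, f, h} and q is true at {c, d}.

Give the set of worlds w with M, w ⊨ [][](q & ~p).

{b, c, d, e, f, h}

a: successors {b, f}; [](q & ~p) there: b:F, f:T. ✗
b: successors {c, d, e}; [](q & ~p) there: c:T, d:T, e:T. ✓
c: no successors, so [][](q & ~p) holds vacuously. ✓
d: no successors, so [][](q & ~p) holds vacuously. ✓
e: no successors, so [][](q & ~p) holds vacuously. ✓
f: no successors, so [][](q & ~p) holds vacuously. ✓
h: successors {c, e}; [](q & ~p) there: c:T, e:T. ✓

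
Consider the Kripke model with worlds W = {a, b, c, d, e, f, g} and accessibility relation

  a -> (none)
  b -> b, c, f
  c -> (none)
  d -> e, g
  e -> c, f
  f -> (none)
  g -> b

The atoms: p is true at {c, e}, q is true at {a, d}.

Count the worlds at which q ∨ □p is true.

a: q is T, □p is T. ✓
b: q is F, □p is F. ✗
c: q is F, □p is T. ✓
d: q is T, □p is F. ✓
e: q is F, □p is F. ✗
f: q is F, □p is T. ✓
g: q is F, □p is F. ✗
Satisfying worlds: {a, c, d, f}.

4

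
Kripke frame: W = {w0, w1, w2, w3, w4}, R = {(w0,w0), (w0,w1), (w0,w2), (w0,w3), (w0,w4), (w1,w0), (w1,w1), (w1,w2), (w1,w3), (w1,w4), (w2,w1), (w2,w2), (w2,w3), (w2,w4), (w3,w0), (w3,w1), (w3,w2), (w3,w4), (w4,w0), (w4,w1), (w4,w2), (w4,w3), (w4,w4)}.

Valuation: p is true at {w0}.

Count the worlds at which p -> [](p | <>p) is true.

4

w0: p is T, [](p | <>p) is F. ✗
w1: p is F, [](p | <>p) is F. ✓
w2: p is F, [](p | <>p) is F. ✓
w3: p is F, [](p | <>p) is F. ✓
w4: p is F, [](p | <>p) is F. ✓
Satisfying worlds: {w1, w2, w3, w4}.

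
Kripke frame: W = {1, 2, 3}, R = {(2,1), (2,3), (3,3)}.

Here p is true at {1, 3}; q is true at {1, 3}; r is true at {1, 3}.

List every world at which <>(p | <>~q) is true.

{2, 3}

1: no successors, so <>(p | <>~q) fails. ✗
2: successors {1, 3}; p | <>~q there: 1:T, 3:T. ✓
3: successors {3}; p | <>~q there: 3:T. ✓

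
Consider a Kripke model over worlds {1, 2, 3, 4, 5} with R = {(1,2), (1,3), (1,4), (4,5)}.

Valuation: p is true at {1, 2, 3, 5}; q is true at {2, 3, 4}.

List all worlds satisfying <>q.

1: successors {2, 3, 4}; q there: 2:T, 3:T, 4:T. ✓
2: no successors, so <>q fails. ✗
3: no successors, so <>q fails. ✗
4: successors {5}; q there: 5:F. ✗
5: no successors, so <>q fails. ✗

{1}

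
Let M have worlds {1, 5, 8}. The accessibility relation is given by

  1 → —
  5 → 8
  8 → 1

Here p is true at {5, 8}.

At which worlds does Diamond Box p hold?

1: no successors, so Diamond Box p fails. ✗
5: successors {8}; Box p there: 8:F. ✗
8: successors {1}; Box p there: 1:T. ✓

{8}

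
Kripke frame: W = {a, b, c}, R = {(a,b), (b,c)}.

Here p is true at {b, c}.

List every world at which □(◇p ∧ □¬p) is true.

a: successors {b}; ◇p ∧ □¬p there: b:F. ✗
b: successors {c}; ◇p ∧ □¬p there: c:F. ✗
c: no successors, so □(◇p ∧ □¬p) holds vacuously. ✓

{c}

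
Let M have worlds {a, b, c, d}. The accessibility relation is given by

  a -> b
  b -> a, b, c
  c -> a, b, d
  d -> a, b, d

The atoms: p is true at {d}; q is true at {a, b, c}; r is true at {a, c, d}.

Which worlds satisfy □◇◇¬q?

{a}

a: successors {b}; ◇◇¬q there: b:T. ✓
b: successors {a, b, c}; ◇◇¬q there: a:F, b:T, c:T. ✗
c: successors {a, b, d}; ◇◇¬q there: a:F, b:T, d:T. ✗
d: successors {a, b, d}; ◇◇¬q there: a:F, b:T, d:T. ✗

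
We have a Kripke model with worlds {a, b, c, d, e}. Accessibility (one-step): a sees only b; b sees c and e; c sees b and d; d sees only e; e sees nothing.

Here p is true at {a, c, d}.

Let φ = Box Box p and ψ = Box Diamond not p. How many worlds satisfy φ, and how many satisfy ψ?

For Box Box p:
a: successors {b}; Box p there: b:F. ✗
b: successors {c, e}; Box p there: c:F, e:T. ✗
c: successors {b, d}; Box p there: b:F, d:F. ✗
d: successors {e}; Box p there: e:T. ✓
e: no successors, so Box Box p holds vacuously. ✓
— 2 worlds.
For Box Diamond not p:
a: successors {b}; Diamond not p there: b:T. ✓
b: successors {c, e}; Diamond not p there: c:T, e:F. ✗
c: successors {b, d}; Diamond not p there: b:T, d:T. ✓
d: successors {e}; Diamond not p there: e:F. ✗
e: no successors, so Box Diamond not p holds vacuously. ✓
— 3 worlds.

2 and 3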